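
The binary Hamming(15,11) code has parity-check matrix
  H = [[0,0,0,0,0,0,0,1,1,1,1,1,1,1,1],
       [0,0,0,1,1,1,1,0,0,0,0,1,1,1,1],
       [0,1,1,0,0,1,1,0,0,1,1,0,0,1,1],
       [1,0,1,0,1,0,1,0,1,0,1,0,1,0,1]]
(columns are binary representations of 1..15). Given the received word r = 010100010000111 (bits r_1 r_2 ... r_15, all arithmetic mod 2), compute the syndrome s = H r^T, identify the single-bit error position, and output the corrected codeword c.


s = (0, 0, 1, 0)^T, error position = 2, corrected codeword c = 000100010000111

Compute s = H r^T mod 2 one row at a time:
  s_1 = 1 + 0 + 0 + 0 + 0 + 1 + 1 + 1 = 4 ≡ 0 (mod 2).
  s_2 = 1 + 0 + 0 + 0 + 0 + 1 + 1 + 1 = 4 ≡ 0 (mod 2).
  s_3 = 1 + 0 + 0 + 0 + 0 + 0 + 1 + 1 = 3 ≡ 1 (mod 2).
  s_4 = 0 + 0 + 0 + 0 + 0 + 0 + 1 + 1 = 2 ≡ 0 (mod 2).
s = (0, 0, 1, 0)^T — this equals column 2 of H (binary 0010), so error is at position 2.
Correct: flip bit 2 of r = 010100010000111 to get c = 000100010000111.


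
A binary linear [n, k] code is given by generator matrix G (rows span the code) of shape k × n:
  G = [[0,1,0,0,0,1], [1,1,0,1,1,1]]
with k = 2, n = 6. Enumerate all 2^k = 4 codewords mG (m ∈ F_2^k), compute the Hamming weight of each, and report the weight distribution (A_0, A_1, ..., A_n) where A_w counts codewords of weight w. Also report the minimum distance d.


Weight distribution: A_0 = 1, A_2 = 1, A_3 = 1, A_5 = 1. Minimum distance d = 2.

Enumerate all 2^2 = 4 messages m ∈ F_2^2.
For each, compute codeword c = mG in F_2^6, then tally its weight.
  m = 00 → c = 000000, weight = 0.
  m = 10 → c = 010001, weight = 2.
  m = 01 → c = 110111, weight = 5.
  m = 11 → c = 100110, weight = 3.
Tally weights:
  weight 0: 1 codewords.
  weight 2: 1 codewords.
  weight 3: 1 codewords.
  weight 5: 1 codewords.
Minimum distance d = smallest w > 0 with A_w > 0 = 2.
Sanity: Σ A_w = 4 = 2^2 = 4 ✓.


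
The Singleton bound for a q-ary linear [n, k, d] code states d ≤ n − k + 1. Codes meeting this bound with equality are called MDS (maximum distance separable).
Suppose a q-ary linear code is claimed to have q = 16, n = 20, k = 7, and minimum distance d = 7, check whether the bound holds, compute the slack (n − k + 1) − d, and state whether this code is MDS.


Singleton RHS = n − k + 1 = 14, slack = 7, bound satisfied, not MDS.

Singleton bound: d ≤ n − k + 1.
Here n = 20, k = 7, so n − k + 1 = 14.
Given d = 7, check d ≤ 14: YES.
Slack = (n − k + 1) − d = 7.
The code is NOT MDS (slack = 7 > 0).
Description: the claimed parameters are [20, 7, 7]_16; such a code would be non-MDS.


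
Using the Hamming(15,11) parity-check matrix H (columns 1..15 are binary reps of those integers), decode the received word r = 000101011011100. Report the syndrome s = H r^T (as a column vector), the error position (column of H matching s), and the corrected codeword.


s = (1, 0, 0, 1)^T, error position = 9, corrected codeword c = 000101010011100

Compute s = H r^T mod 2 one row at a time:
  s_1 = 1 + 1 + 0 + 1 + 1 + 1 + 0 + 0 = 5 ≡ 1 (mod 2).
  s_2 = 1 + 0 + 1 + 0 + 1 + 1 + 0 + 0 = 4 ≡ 0 (mod 2).
  s_3 = 0 + 0 + 1 + 0 + 0 + 1 + 0 + 0 = 2 ≡ 0 (mod 2).
  s_4 = 0 + 0 + 0 + 0 + 1 + 1 + 1 + 0 = 3 ≡ 1 (mod 2).
s = (1, 0, 0, 1)^T — this equals column 9 of H (binary 1001), so error is at position 9.
Correct: flip bit 9 of r = 000101011011100 to get c = 000101010011100.


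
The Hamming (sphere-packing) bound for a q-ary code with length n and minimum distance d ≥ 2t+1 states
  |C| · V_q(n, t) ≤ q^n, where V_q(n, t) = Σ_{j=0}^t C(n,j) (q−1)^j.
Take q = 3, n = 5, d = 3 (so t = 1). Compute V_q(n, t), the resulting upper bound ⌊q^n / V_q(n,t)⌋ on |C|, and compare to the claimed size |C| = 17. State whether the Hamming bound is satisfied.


V_q(n, t) = 11, q^n = 243, Hamming bound = 22, |C| = 17 ≤ bound (satisfied).

Step 1: Compute V_q(n, t) = Σ_{j=0}^1 C(n, j) (q−1)^j.
  j = 0: C(5,0)·(2)^0 = 1·1 = 1.
  j = 1: C(5,1)·(2)^1 = 5·2 = 10.
  V_q(n, t) = 1 + 10 = 11.
Step 2: q^n = 3^5 = 243.
Step 3: Hamming bound ⌊q^n / V_q(n,t)⌋ = ⌊243/11⌋ = 22.
Step 4: Compare |C| = 17 to 22: satisfied.
The claimed |C| lies below the Hamming bound.


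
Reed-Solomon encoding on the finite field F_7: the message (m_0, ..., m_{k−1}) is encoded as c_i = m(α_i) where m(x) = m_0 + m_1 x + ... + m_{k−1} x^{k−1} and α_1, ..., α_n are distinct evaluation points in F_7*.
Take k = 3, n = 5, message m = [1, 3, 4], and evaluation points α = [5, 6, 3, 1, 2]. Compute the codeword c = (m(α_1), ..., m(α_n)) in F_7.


c = [4, 2, 4, 1, 2]

Message polynomial: m(x) = 1 + 3·x + 4·x^2 (mod 7).
For each evaluation point α_i, compute m(α_i) mod 7:
  α_1 = 5: Horner steps 4 → 2 → 4, so m(5) = 4.
  α_2 = 6: Horner steps 4 → 6 → 2, so m(6) = 2.
  α_3 = 3: Horner steps 4 → 1 → 4, so m(3) = 4.
  α_4 = 1: Horner steps 4 → 0 → 1, so m(1) = 1.
  α_5 = 2: Horner steps 4 → 4 → 2, so m(2) = 2.
Codeword c = [4, 2, 4, 1, 2] ∈ F_7^5.


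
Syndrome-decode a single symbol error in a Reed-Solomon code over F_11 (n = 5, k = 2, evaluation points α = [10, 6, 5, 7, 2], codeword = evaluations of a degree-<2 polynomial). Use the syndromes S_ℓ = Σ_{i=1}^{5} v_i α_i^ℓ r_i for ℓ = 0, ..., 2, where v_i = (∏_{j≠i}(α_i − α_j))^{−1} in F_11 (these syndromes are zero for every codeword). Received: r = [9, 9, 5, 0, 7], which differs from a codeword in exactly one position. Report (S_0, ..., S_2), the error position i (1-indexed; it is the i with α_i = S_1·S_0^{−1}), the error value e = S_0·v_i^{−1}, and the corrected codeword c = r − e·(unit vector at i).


S = (9, 10, 5), error at position 2, error magnitude e = 1, c = [9, 8, 5, 0, 7].

Step 1: column multipliers v_i = (∏_{j≠i}(α_i − α_j))^{−1} mod 11.
  i = 1 (α = 10): (10−6)(10−5)(10−7)(10−2) = 4·5·3·8 = 480 ≡ 7, so v_1 = 7^{−1} = 8 (mod 11).
  i = 2 (α = 6): (6−10)(6−5)(6−7)(6−2) = (−4)·1·(−1)·4 = 16 ≡ 5, so v_2 = 5^{−1} = 9 (mod 11).
  i = 3 (α = 5): (5−10)(5−6)(5−7)(5−2) = (−5)·(−1)·(−2)·3 = −30 ≡ 3, so v_3 = 3^{−1} = 4 (mod 11).
  i = 4 (α = 7): (7−10)(7−6)(7−5)(7−2) = (−3)·1·2·5 = −30 ≡ 3, so v_4 = 3^{−1} = 4 (mod 11).
  i = 5 (α = 2): (2−10)(2−6)(2−5)(2−7) = (−8)·(−4)·(−3)·(−5) = 480 ≡ 7, so v_5 = 7^{−1} = 8 (mod 11).
  v = [8, 9, 4, 4, 8].
Step 2: syndromes of r = [9, 9, 5, 0, 7] (all sums mod 11).
  S_0 = Σ v_i r_i = 8·9 + 9·9 + 4·5 + 4·0 + 8·7 = 229 ≡ 9.
  S_1 = Σ v_i α_i r_i = 8·10·9 + 9·6·9 + 4·5·5 + 4·7·0 + 8·2·7 = 1418 ≡ 10.
  α_i^2 mod 11 = [1, 3, 3, 5, 4].
  S_2 = Σ v_i α_i^2 r_i = 8·1·9 + 9·3·9 + 4·3·5 + 4·5·0 + 8·4·7 = 599 ≡ 5.
  S = (9, 10, 5) ≠ 0, so r is not a codeword (an error is present).
Step 3: locate the error. For a single error e at position i, S_ℓ = v_i·e·α_i^ℓ, so α_err = S_1/S_0.
  S_0^{−1} = 9^{−1} = 5 (mod 11), so α_err = 10·5 = 50 ≡ 6 = α_2. Error position i = 2.
  Consistency check: S_2/S_1 = 5·10 = 50 ≡ 6 = α_err ✓ (single-error assumption holds).
Step 4: error magnitude e = S_0/v_2 = S_0·∏_{j≠2}(α_2 − α_j) = 9·5 = 45 ≡ 1 (mod 11).
Step 5: correct position 2: c_2 = r_2 − e = 9 − 1 ≡ 8 (mod 11). Hence c = [9, 8, 5, 0, 7].
  Check: interpolating c through the α_i gives m(x) = 1 + 3·x (degree < 2) with m(α_i) = c_i for every i, so c is indeed a codeword.


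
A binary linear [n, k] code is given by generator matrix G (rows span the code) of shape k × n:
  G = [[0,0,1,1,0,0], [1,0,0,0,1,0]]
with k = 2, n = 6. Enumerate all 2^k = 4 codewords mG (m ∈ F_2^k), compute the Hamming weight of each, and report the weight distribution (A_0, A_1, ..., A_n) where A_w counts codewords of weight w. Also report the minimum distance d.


Weight distribution: A_0 = 1, A_2 = 2, A_4 = 1. Minimum distance d = 2.

Enumerate all 2^2 = 4 messages m ∈ F_2^2.
For each, compute codeword c = mG in F_2^6, then tally its weight.
  m = 00 → c = 000000, weight = 0.
  m = 10 → c = 001100, weight = 2.
  m = 01 → c = 100010, weight = 2.
  m = 11 → c = 101110, weight = 4.
Tally weights:
  weight 0: 1 codewords.
  weight 2: 2 codewords.
  weight 4: 1 codewords.
Minimum distance d = smallest w > 0 with A_w > 0 = 2.
Sanity: Σ A_w = 4 = 2^2 = 4 ✓.


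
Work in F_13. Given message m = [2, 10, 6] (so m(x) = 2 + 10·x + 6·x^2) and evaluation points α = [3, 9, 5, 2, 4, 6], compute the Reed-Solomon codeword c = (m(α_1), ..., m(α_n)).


c = [8, 6, 7, 7, 8, 5]

Message polynomial: m(x) = 2 + 10·x + 6·x^2 (mod 13).
For each evaluation point α_i, compute m(α_i) mod 13:
  α_1 = 3: Horner steps 6 → 2 → 8, so m(3) = 8.
  α_2 = 9: Horner steps 6 → 12 → 6, so m(9) = 6.
  α_3 = 5: Horner steps 6 → 1 → 7, so m(5) = 7.
  α_4 = 2: Horner steps 6 → 9 → 7, so m(2) = 7.
  α_5 = 4: Horner steps 6 → 8 → 8, so m(4) = 8.
  α_6 = 6: Horner steps 6 → 7 → 5, so m(6) = 5.
Codeword c = [8, 6, 7, 7, 8, 5] ∈ F_13^6.


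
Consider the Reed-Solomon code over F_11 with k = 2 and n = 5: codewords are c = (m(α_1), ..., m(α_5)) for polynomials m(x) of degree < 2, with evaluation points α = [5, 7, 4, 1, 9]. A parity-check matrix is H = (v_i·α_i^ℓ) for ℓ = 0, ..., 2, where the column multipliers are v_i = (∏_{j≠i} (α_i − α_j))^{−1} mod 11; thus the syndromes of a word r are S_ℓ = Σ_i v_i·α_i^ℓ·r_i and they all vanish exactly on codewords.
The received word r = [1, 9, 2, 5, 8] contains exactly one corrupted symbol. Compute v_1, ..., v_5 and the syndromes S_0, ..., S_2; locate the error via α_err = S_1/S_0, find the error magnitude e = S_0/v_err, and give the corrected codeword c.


S = (2, 3, 10), error at position 2, error magnitude e = 10, c = [1, 10, 2, 5, 8].

Step 1: column multipliers v_i = (∏_{j≠i}(α_i − α_j))^{−1} mod 11.
  i = 1 (α = 5): (5−7)(5−4)(5−1)(5−9) = (−2)·1·4·(−4) = 32 ≡ 10, so v_1 = 10^{−1} = 10 (mod 11).
  i = 2 (α = 7): (7−5)(7−4)(7−1)(7−9) = 2·3·6·(−2) = −72 ≡ 5, so v_2 = 5^{−1} = 9 (mod 11).
  i = 3 (α = 4): (4−5)(4−7)(4−1)(4−9) = (−1)·(−3)·3·(−5) = −45 ≡ 10, so v_3 = 10^{−1} = 10 (mod 11).
  i = 4 (α = 1): (1−5)(1−7)(1−4)(1−9) = (−4)·(−6)·(−3)·(−8) = 576 ≡ 4, so v_4 = 4^{−1} = 3 (mod 11).
  i = 5 (α = 9): (9−5)(9−7)(9−4)(9−1) = 4·2·5·8 = 320 ≡ 1, so v_5 = 1^{−1} = 1 (mod 11).
  v = [10, 9, 10, 3, 1].
Step 2: syndromes of r = [1, 9, 2, 5, 8] (all sums mod 11).
  S_0 = Σ v_i r_i = 10·1 + 9·9 + 10·2 + 3·5 + 1·8 = 134 ≡ 2.
  S_1 = Σ v_i α_i r_i = 10·5·1 + 9·7·9 + 10·4·2 + 3·1·5 + 1·9·8 = 784 ≡ 3.
  α_i^2 mod 11 = [3, 5, 5, 1, 4].
  S_2 = Σ v_i α_i^2 r_i = 10·3·1 + 9·5·9 + 10·5·2 + 3·1·5 + 1·4·8 = 582 ≡ 10.
  S = (2, 3, 10) ≠ 0, so r is not a codeword (an error is present).
Step 3: locate the error. For a single error e at position i, S_ℓ = v_i·e·α_i^ℓ, so α_err = S_1/S_0.
  S_0^{−1} = 2^{−1} = 6 (mod 11), so α_err = 3·6 = 18 ≡ 7 = α_2. Error position i = 2.
  Consistency check: S_2/S_1 = 10·4 = 40 ≡ 7 = α_err ✓ (single-error assumption holds).
Step 4: error magnitude e = S_0/v_2 = S_0·∏_{j≠2}(α_2 − α_j) = 2·5 = 10 ≡ 10 (mod 11).
Step 5: correct position 2: c_2 = r_2 − e = 9 − 10 ≡ 10 (mod 11). Hence c = [1, 10, 2, 5, 8].
  Check: interpolating c through the α_i gives m(x) = 6 + 10·x (degree < 2) with m(α_i) = c_i for every i, so c is indeed a codeword.


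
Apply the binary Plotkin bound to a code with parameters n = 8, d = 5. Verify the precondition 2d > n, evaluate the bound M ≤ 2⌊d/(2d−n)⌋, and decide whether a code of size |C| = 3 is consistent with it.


Plotkin bound M ≤ 4; given |C| = 3 ≤ bound (satisfied).

Check applicability: 2d = 10, n = 8.
2d − n = 2 > 0, so Plotkin applies.
Compute d/(2d−n) = 5/2 ≈ 2.5000.
⌊d/(2d−n)⌋ = 2.
Plotkin bound: M ≤ 2·2 = 4.
Given |C| = 3, check: satisfied.
This |C| is below the Plotkin bound.


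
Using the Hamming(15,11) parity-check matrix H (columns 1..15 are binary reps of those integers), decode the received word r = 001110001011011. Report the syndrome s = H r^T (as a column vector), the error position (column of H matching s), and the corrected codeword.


s = (1, 1, 0, 1)^T, error position = 13, corrected codeword c = 001110001011111

Compute s = H r^T mod 2 one row at a time:
  s_1 = 0 + 1 + 0 + 1 + 1 + 0 + 1 + 1 = 5 ≡ 1 (mod 2).
  s_2 = 1 + 1 + 0 + 0 + 1 + 0 + 1 + 1 = 5 ≡ 1 (mod 2).
  s_3 = 0 + 1 + 0 + 0 + 0 + 1 + 1 + 1 = 4 ≡ 0 (mod 2).
  s_4 = 0 + 1 + 1 + 0 + 1 + 1 + 0 + 1 = 5 ≡ 1 (mod 2).
s = (1, 1, 0, 1)^T — this equals column 13 of H (binary 1101), so error is at position 13.
Correct: flip bit 13 of r = 001110001011011 to get c = 001110001011111.


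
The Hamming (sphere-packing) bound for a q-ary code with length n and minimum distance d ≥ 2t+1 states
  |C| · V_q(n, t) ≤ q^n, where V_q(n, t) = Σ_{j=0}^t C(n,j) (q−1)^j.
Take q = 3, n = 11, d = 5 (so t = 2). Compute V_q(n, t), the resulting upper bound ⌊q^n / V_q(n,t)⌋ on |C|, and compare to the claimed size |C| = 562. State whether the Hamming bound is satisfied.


V_q(n, t) = 243, q^n = 177147, Hamming bound = 729, |C| = 562 ≤ bound (satisfied).

Step 1: Compute V_q(n, t) = Σ_{j=0}^2 C(n, j) (q−1)^j.
  j = 0: C(11,0)·(2)^0 = 1·1 = 1.
  j = 1: C(11,1)·(2)^1 = 11·2 = 22.
  j = 2: C(11,2)·(2)^2 = 55·4 = 220.
  V_q(n, t) = 1 + 22 + 220 = 243.
Step 2: q^n = 3^11 = 177147.
Step 3: Hamming bound ⌊q^n / V_q(n,t)⌋ = ⌊177147/243⌋ = 729.
Step 4: Compare |C| = 562 to 729: satisfied.
The claimed |C| lies below the Hamming bound.


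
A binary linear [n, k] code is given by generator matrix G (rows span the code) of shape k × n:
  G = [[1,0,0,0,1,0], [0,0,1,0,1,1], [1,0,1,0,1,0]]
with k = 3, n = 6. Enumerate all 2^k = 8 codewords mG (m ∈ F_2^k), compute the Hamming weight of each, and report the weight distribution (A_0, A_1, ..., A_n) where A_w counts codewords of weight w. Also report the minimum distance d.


Weight distribution: A_0 = 1, A_1 = 1, A_2 = 3, A_3 = 3. Minimum distance d = 1.

Enumerate all 2^3 = 8 messages m ∈ F_2^3.
For each, compute codeword c = mG in F_2^6, then tally its weight.
  m = 000 → c = 000000, weight = 0.
  m = 100 → c = 100010, weight = 2.
  m = 010 → c = 001011, weight = 3.
  m = 110 → c = 101001, weight = 3.
  m = 001 → c = 101010, weight = 3.
  m = 101 → c = 001000, weight = 1.
  m = 011 → c = 100001, weight = 2.
  m = 111 → c = 000011, weight = 2.
Tally weights:
  weight 0: 1 codewords.
  weight 1: 1 codewords.
  weight 2: 3 codewords.
  weight 3: 3 codewords.
Minimum distance d = smallest w > 0 with A_w > 0 = 1.
Sanity: Σ A_w = 8 = 2^3 = 8 ✓.


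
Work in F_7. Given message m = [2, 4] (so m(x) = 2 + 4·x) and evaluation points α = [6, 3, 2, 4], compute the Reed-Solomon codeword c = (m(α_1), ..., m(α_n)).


c = [5, 0, 3, 4]

Message polynomial: m(x) = 2 + 4·x (mod 7).
For each evaluation point α_i, compute m(α_i) mod 7:
  α_1 = 6: Horner steps 4 → 5, so m(6) = 5.
  α_2 = 3: Horner steps 4 → 0, so m(3) = 0.
  α_3 = 2: Horner steps 4 → 3, so m(2) = 3.
  α_4 = 4: Horner steps 4 → 4, so m(4) = 4.
Codeword c = [5, 0, 3, 4] ∈ F_7^4.


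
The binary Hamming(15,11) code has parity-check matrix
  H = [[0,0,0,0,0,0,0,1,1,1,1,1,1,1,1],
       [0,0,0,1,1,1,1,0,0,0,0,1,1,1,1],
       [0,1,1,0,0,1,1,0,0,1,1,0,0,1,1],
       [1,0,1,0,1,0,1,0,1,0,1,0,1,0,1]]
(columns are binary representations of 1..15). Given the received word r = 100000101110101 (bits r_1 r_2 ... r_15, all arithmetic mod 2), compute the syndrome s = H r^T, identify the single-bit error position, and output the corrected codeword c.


s = (1, 1, 0, 0)^T, error position = 12, corrected codeword c = 100000101111101

Compute s = H r^T mod 2 one row at a time:
  s_1 = 0 + 1 + 1 + 1 + 0 + 1 + 0 + 1 = 5 ≡ 1 (mod 2).
  s_2 = 0 + 0 + 0 + 1 + 0 + 1 + 0 + 1 = 3 ≡ 1 (mod 2).
  s_3 = 0 + 0 + 0 + 1 + 1 + 1 + 0 + 1 = 4 ≡ 0 (mod 2).
  s_4 = 1 + 0 + 0 + 1 + 1 + 1 + 1 + 1 = 6 ≡ 0 (mod 2).
s = (1, 1, 0, 0)^T — this equals column 12 of H (binary 1100), so error is at position 12.
Correct: flip bit 12 of r = 100000101110101 to get c = 100000101111101.


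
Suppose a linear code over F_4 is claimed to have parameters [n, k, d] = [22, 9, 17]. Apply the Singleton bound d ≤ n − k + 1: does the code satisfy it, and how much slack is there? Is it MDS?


Singleton RHS = n − k + 1 = 14, slack = -3, bound violated (no such code; not MDS).

Singleton bound: d ≤ n − k + 1.
Here n = 22, k = 9, so n − k + 1 = 14.
Given d = 17, check d ≤ 14: NO.
Slack = (n − k + 1) − d = -3.
The slack is negative: d = 17 exceeds n − k + 1 = 14 by 3, so the Singleton bound is violated and no linear [22, 9, 17]_4 code can exist. In particular it is not MDS (MDS requires d = n − k + 1 exactly).
Description: the claimed parameters are [22, 9, 17]_4; such a code would be impossible (violates the Singleton bound).


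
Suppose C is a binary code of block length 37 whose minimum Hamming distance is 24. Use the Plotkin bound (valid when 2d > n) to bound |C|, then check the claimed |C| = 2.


Plotkin bound M ≤ 4; given |C| = 2 ≤ bound (satisfied).

Check applicability: 2d = 48, n = 37.
2d − n = 11 > 0, so Plotkin applies.
Compute d/(2d−n) = 24/11 ≈ 2.1818.
⌊d/(2d−n)⌋ = 2.
Plotkin bound: M ≤ 2·2 = 4.
Given |C| = 2, check: satisfied.
This |C| is below the Plotkin bound.


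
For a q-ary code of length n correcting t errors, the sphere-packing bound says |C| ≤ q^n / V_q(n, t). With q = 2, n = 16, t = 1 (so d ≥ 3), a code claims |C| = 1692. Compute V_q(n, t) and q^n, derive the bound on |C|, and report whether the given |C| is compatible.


V_q(n, t) = 17, q^n = 65536, Hamming bound = 3855, |C| = 1692 ≤ bound (satisfied).

Step 1: Compute V_q(n, t) = Σ_{j=0}^1 C(n, j) (q−1)^j.
  j = 0: C(16,0)·(1)^0 = 1·1 = 1.
  j = 1: C(16,1)·(1)^1 = 16·1 = 16.
  V_q(n, t) = 1 + 16 = 17.
Step 2: q^n = 2^16 = 65536.
Step 3: Hamming bound ⌊q^n / V_q(n,t)⌋ = ⌊65536/17⌋ = 3855.
Step 4: Compare |C| = 1692 to 3855: satisfied.
The claimed |C| lies below the Hamming bound.


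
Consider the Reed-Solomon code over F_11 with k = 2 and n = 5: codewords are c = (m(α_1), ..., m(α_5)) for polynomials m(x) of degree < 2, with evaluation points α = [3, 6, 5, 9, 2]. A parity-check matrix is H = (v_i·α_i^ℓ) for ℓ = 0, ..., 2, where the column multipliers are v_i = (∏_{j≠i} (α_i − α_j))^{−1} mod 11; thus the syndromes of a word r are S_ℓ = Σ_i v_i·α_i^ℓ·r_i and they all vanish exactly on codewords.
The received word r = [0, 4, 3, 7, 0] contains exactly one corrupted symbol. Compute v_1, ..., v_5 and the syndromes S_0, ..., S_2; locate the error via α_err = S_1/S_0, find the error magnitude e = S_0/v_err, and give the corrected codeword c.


S = (4, 1, 3), error at position 1, error magnitude e = 10, c = [1, 4, 3, 7, 0].

Step 1: column multipliers v_i = (∏_{j≠i}(α_i − α_j))^{−1} mod 11.
  i = 1 (α = 3): (3−6)(3−5)(3−9)(3−2) = (−3)·(−2)·(−6)·1 = −36 ≡ 8, so v_1 = 8^{−1} = 7 (mod 11).
  i = 2 (α = 6): (6−3)(6−5)(6−9)(6−2) = 3·1·(−3)·4 = −36 ≡ 8, so v_2 = 8^{−1} = 7 (mod 11).
  i = 3 (α = 5): (5−3)(5−6)(5−9)(5−2) = 2·(−1)·(−4)·3 = 24 ≡ 2, so v_3 = 2^{−1} = 6 (mod 11).
  i = 4 (α = 9): (9−3)(9−6)(9−5)(9−2) = 6·3·4·7 = 504 ≡ 9, so v_4 = 9^{−1} = 5 (mod 11).
  i = 5 (α = 2): (2−3)(2−6)(2−5)(2−9) = (−1)·(−4)·(−3)·(−7) = 84 ≡ 7, so v_5 = 7^{−1} = 8 (mod 11).
  v = [7, 7, 6, 5, 8].
Step 2: syndromes of r = [0, 4, 3, 7, 0] (all sums mod 11).
  S_0 = Σ v_i r_i = 7·0 + 7·4 + 6·3 + 5·7 + 8·0 = 81 ≡ 4.
  S_1 = Σ v_i α_i r_i = 7·3·0 + 7·6·4 + 6·5·3 + 5·9·7 + 8·2·0 = 573 ≡ 1.
  α_i^2 mod 11 = [9, 3, 3, 4, 4].
  S_2 = Σ v_i α_i^2 r_i = 7·9·0 + 7·3·4 + 6·3·3 + 5·4·7 + 8·4·0 = 278 ≡ 3.
  S = (4, 1, 3) ≠ 0, so r is not a codeword (an error is present).
Step 3: locate the error. For a single error e at position i, S_ℓ = v_i·e·α_i^ℓ, so α_err = S_1/S_0.
  S_0^{−1} = 4^{−1} = 3 (mod 11), so α_err = 1·3 = 3 ≡ 3 = α_1. Error position i = 1.
  Consistency check: S_2/S_1 = 3·1 = 3 ≡ 3 = α_err ✓ (single-error assumption holds).
Step 4: error magnitude e = S_0/v_1 = S_0·∏_{j≠1}(α_1 − α_j) = 4·8 = 32 ≡ 10 (mod 11).
Step 5: correct position 1: c_1 = r_1 − e = 0 − 10 ≡ 1 (mod 11). Hence c = [1, 4, 3, 7, 0].
  Check: interpolating c through the α_i gives m(x) = 9 + 1·x (degree < 2) with m(α_i) = c_i for every i, so c is indeed a codeword.


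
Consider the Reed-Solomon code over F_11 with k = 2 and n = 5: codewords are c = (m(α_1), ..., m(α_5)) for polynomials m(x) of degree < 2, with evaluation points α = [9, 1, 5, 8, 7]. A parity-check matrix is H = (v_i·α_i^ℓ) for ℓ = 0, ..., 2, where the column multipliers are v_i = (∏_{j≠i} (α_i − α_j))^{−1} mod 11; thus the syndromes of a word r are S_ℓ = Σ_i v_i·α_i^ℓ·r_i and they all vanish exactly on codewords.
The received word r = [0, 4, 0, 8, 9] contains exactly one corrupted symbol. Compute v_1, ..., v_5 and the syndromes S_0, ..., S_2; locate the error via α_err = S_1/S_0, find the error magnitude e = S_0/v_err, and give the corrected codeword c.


S = (9, 4, 3), error at position 1, error magnitude e = 4, c = [7, 4, 0, 8, 9].

Step 1: column multipliers v_i = (∏_{j≠i}(α_i − α_j))^{−1} mod 11.
  i = 1 (α = 9): (9−1)(9−5)(9−8)(9−7) = 8·4·1·2 = 64 ≡ 9, so v_1 = 9^{−1} = 5 (mod 11).
  i = 2 (α = 1): (1−9)(1−5)(1−8)(1−7) = (−8)·(−4)·(−7)·(−6) = 1344 ≡ 2, so v_2 = 2^{−1} = 6 (mod 11).
  i = 3 (α = 5): (5−9)(5−1)(5−8)(5−7) = (−4)·4·(−3)·(−2) = −96 ≡ 3, so v_3 = 3^{−1} = 4 (mod 11).
  i = 4 (α = 8): (8−9)(8−1)(8−5)(8−7) = (−1)·7·3·1 = −21 ≡ 1, so v_4 = 1^{−1} = 1 (mod 11).
  i = 5 (α = 7): (7−9)(7−1)(7−5)(7−8) = (−2)·6·2·(−1) = 24 ≡ 2, so v_5 = 2^{−1} = 6 (mod 11).
  v = [5, 6, 4, 1, 6].
Step 2: syndromes of r = [0, 4, 0, 8, 9] (all sums mod 11).
  S_0 = Σ v_i r_i = 5·0 + 6·4 + 4·0 + 1·8 + 6·9 = 86 ≡ 9.
  S_1 = Σ v_i α_i r_i = 5·9·0 + 6·1·4 + 4·5·0 + 1·8·8 + 6·7·9 = 466 ≡ 4.
  α_i^2 mod 11 = [4, 1, 3, 9, 5].
  S_2 = Σ v_i α_i^2 r_i = 5·4·0 + 6·1·4 + 4·3·0 + 1·9·8 + 6·5·9 = 366 ≡ 3.
  S = (9, 4, 3) ≠ 0, so r is not a codeword (an error is present).
Step 3: locate the error. For a single error e at position i, S_ℓ = v_i·e·α_i^ℓ, so α_err = S_1/S_0.
  S_0^{−1} = 9^{−1} = 5 (mod 11), so α_err = 4·5 = 20 ≡ 9 = α_1. Error position i = 1.
  Consistency check: S_2/S_1 = 3·3 = 9 ≡ 9 = α_err ✓ (single-error assumption holds).
Step 4: error magnitude e = S_0/v_1 = S_0·∏_{j≠1}(α_1 − α_j) = 9·9 = 81 ≡ 4 (mod 11).
Step 5: correct position 1: c_1 = r_1 − e = 0 − 4 ≡ 7 (mod 11). Hence c = [7, 4, 0, 8, 9].
  Check: interpolating c through the α_i gives m(x) = 5 + 10·x (degree < 2) with m(α_i) = c_i for every i, so c is indeed a codeword.


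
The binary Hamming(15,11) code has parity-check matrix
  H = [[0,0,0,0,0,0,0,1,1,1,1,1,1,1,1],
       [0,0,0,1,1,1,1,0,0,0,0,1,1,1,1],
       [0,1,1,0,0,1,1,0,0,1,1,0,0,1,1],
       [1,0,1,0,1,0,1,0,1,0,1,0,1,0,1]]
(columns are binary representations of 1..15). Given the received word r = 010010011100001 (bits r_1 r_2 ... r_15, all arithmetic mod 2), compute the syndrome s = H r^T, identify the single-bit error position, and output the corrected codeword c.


s = (0, 0, 1, 1)^T, error position = 3, corrected codeword c = 011010011100001

Compute s = H r^T mod 2 one row at a time:
  s_1 = 1 + 1 + 1 + 0 + 0 + 0 + 0 + 1 = 4 ≡ 0 (mod 2).
  s_2 = 0 + 1 + 0 + 0 + 0 + 0 + 0 + 1 = 2 ≡ 0 (mod 2).
  s_3 = 1 + 0 + 0 + 0 + 1 + 0 + 0 + 1 = 3 ≡ 1 (mod 2).
  s_4 = 0 + 0 + 1 + 0 + 1 + 0 + 0 + 1 = 3 ≡ 1 (mod 2).
s = (0, 0, 1, 1)^T — this equals column 3 of H (binary 0011), so error is at position 3.
Correct: flip bit 3 of r = 010010011100001 to get c = 011010011100001.


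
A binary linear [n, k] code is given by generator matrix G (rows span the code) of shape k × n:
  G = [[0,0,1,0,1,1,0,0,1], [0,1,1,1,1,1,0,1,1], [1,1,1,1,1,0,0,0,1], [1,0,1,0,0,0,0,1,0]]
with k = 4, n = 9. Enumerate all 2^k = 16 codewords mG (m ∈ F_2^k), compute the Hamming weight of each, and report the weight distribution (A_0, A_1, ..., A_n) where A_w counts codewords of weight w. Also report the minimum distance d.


Weight distribution: A_0 = 1, A_2 = 2, A_3 = 3, A_4 = 3, A_5 = 4, A_6 = 2, A_7 = 1. Minimum distance d = 2.

Enumerate all 2^4 = 16 messages m ∈ F_2^4.
For each, compute codeword c = mG in F_2^9, then tally its weight.
  m = 0000 → c = 000000000, weight = 0.
  m = 1000 → c = 001011001, weight = 4.
  m = 0100 → c = 011111011, weight = 7.
  m = 1100 → c = 010100010, weight = 3.
  m = 0010 → c = 111110001, weight = 6.
  m = 1010 → c = 110101000, weight = 4.
  m = 0110 → c = 100001010, weight = 3.
  m = 1110 → c = 101010011, weight = 5.
  m = 0001 → c = 101000010, weight = 3.
  m = 1001 → c = 100011011, weight = 5.
  m = 0101 → c = 110111001, weight = 6.
  m = 1101 → c = 111100000, weight = 4.
  m = 0011 → c = 010110011, weight = 5.
  m = 1011 → c = 011101010, weight = 5.
  m = 0111 → c = 001001000, weight = 2.
  m = 1111 → c = 000010001, weight = 2.
Tally weights:
  weight 0: 1 codewords.
  weight 2: 2 codewords.
  weight 3: 3 codewords.
  weight 4: 3 codewords.
  weight 5: 4 codewords.
  weight 6: 2 codewords.
  weight 7: 1 codewords.
Minimum distance d = smallest w > 0 with A_w > 0 = 2.
Sanity: Σ A_w = 16 = 2^4 = 16 ✓.


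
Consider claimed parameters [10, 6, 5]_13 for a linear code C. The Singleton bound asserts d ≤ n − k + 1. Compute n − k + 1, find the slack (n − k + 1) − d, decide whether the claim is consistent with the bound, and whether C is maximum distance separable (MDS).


Singleton RHS = n − k + 1 = 5, slack = 0, bound satisfied, MDS.

Singleton bound: d ≤ n − k + 1.
Here n = 10, k = 6, so n − k + 1 = 5.
Given d = 5, check d ≤ 5: YES.
Slack = (n − k + 1) − d = 0.
The code is MDS (slack = 0).
Description: the claimed parameters are [10, 6, 5]_13; such a code would be MDS (meets Singleton bound).


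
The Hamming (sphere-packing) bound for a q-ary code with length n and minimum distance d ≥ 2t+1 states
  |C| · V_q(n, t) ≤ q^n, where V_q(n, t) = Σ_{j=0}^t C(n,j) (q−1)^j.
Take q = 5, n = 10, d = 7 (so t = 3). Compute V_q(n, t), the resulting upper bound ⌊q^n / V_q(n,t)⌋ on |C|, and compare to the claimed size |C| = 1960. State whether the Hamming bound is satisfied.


V_q(n, t) = 8441, q^n = 9765625, Hamming bound = 1156, |C| = 1960 > bound (violated).

Step 1: Compute V_q(n, t) = Σ_{j=0}^3 C(n, j) (q−1)^j.
  j = 0: C(10,0)·(4)^0 = 1·1 = 1.
  j = 1: C(10,1)·(4)^1 = 10·4 = 40.
  j = 2: C(10,2)·(4)^2 = 45·16 = 720.
  j = 3: C(10,3)·(4)^3 = 120·64 = 7680.
  V_q(n, t) = 1 + 40 + 720 + 7680 = 8441.
Step 2: q^n = 5^10 = 9765625.
Step 3: Hamming bound ⌊q^n / V_q(n,t)⌋ = ⌊9765625/8441⌋ = 1156.
Step 4: Compare |C| = 1960 to 1156: violated.
The claimed |C| lies above the Hamming bound, so no 5-ary code of length 10 with d ≥ 7 can have 1960 codewords.


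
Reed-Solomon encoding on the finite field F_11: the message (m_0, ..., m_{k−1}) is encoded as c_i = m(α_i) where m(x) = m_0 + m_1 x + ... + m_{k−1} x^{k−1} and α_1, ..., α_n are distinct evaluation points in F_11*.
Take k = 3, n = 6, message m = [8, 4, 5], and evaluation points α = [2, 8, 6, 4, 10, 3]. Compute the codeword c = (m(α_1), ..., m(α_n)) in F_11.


c = [3, 8, 3, 5, 9, 10]

Message polynomial: m(x) = 8 + 4·x + 5·x^2 (mod 11).
For each evaluation point α_i, compute m(α_i) mod 11:
  α_1 = 2: Horner steps 5 → 3 → 3, so m(2) = 3.
  α_2 = 8: Horner steps 5 → 0 → 8, so m(8) = 8.
  α_3 = 6: Horner steps 5 → 1 → 3, so m(6) = 3.
  α_4 = 4: Horner steps 5 → 2 → 5, so m(4) = 5.
  α_5 = 10: Horner steps 5 → 10 → 9, so m(10) = 9.
  α_6 = 3: Horner steps 5 → 8 → 10, so m(3) = 10.
Codeword c = [3, 8, 3, 5, 9, 10] ∈ F_11^6.


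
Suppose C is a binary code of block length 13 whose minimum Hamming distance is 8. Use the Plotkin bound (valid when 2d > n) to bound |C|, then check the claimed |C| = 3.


Plotkin bound M ≤ 4; given |C| = 3 ≤ bound (satisfied).

Check applicability: 2d = 16, n = 13.
2d − n = 3 > 0, so Plotkin applies.
Compute d/(2d−n) = 8/3 ≈ 2.6667.
⌊d/(2d−n)⌋ = 2.
Plotkin bound: M ≤ 2·2 = 4.
Given |C| = 3, check: satisfied.
This |C| is below the Plotkin bound.


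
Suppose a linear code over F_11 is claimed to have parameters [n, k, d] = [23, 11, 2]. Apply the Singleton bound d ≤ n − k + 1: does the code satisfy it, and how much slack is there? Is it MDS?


Singleton RHS = n − k + 1 = 13, slack = 11, bound satisfied, not MDS.

Singleton bound: d ≤ n − k + 1.
Here n = 23, k = 11, so n − k + 1 = 13.
Given d = 2, check d ≤ 13: YES.
Slack = (n − k + 1) − d = 11.
The code is NOT MDS (slack = 11 > 0).
Description: the claimed parameters are [23, 11, 2]_11; such a code would be non-MDS.


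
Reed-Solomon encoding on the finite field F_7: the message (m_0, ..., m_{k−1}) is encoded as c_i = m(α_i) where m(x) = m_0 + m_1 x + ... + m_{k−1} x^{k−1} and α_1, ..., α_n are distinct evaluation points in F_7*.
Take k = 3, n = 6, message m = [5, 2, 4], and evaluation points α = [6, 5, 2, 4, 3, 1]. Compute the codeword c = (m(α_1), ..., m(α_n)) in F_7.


c = [0, 3, 4, 0, 5, 4]

Message polynomial: m(x) = 5 + 2·x + 4·x^2 (mod 7).
For each evaluation point α_i, compute m(α_i) mod 7:
  α_1 = 6: Horner steps 4 → 5 → 0, so m(6) = 0.
  α_2 = 5: Horner steps 4 → 1 → 3, so m(5) = 3.
  α_3 = 2: Horner steps 4 → 3 → 4, so m(2) = 4.
  α_4 = 4: Horner steps 4 → 4 → 0, so m(4) = 0.
  α_5 = 3: Horner steps 4 → 0 → 5, so m(3) = 5.
  α_6 = 1: Horner steps 4 → 6 → 4, so m(1) = 4.
Codeword c = [0, 3, 4, 0, 5, 4] ∈ F_7^6.


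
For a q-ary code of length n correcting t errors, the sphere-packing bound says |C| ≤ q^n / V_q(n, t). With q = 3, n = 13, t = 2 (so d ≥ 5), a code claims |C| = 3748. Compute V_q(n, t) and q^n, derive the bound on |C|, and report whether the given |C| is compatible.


V_q(n, t) = 339, q^n = 1594323, Hamming bound = 4703, |C| = 3748 ≤ bound (satisfied).

Step 1: Compute V_q(n, t) = Σ_{j=0}^2 C(n, j) (q−1)^j.
  j = 0: C(13,0)·(2)^0 = 1·1 = 1.
  j = 1: C(13,1)·(2)^1 = 13·2 = 26.
  j = 2: C(13,2)·(2)^2 = 78·4 = 312.
  V_q(n, t) = 1 + 26 + 312 = 339.
Step 2: q^n = 3^13 = 1594323.
Step 3: Hamming bound ⌊q^n / V_q(n,t)⌋ = ⌊1594323/339⌋ = 4703.
Step 4: Compare |C| = 3748 to 4703: satisfied.
The claimed |C| lies below the Hamming bound.


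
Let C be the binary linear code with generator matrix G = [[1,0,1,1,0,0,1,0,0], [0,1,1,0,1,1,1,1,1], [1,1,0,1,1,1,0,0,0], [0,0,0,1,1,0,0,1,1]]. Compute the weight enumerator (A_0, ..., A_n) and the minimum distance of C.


Weight distribution: A_0 = 1, A_2 = 2, A_3 = 1, A_4 = 3, A_5 = 4, A_6 = 2, A_7 = 3. Minimum distance d = 2.

Enumerate all 2^4 = 16 messages m ∈ F_2^4.
For each, compute codeword c = mG in F_2^9, then tally its weight.
  m = 0000 → c = 000000000, weight = 0.
  m = 1000 → c = 101100100, weight = 4.
  m = 0100 → c = 011011111, weight = 7.
  m = 1100 → c = 110111011, weight = 7.
  m = 0010 → c = 110111000, weight = 5.
  m = 1010 → c = 011011100, weight = 5.
  m = 0110 → c = 101100111, weight = 6.
  m = 1110 → c = 000000011, weight = 2.
  m = 0001 → c = 000110011, weight = 4.
  m = 1001 → c = 101010111, weight = 6.
  m = 0101 → c = 011101100, weight = 5.
  m = 1101 → c = 110001000, weight = 3.
  m = 0011 → c = 110001011, weight = 5.
  m = 1011 → c = 011101111, weight = 7.
  m = 0111 → c = 101010100, weight = 4.
  m = 1111 → c = 000110000, weight = 2.
Tally weights:
  weight 0: 1 codewords.
  weight 2: 2 codewords.
  weight 3: 1 codewords.
  weight 4: 3 codewords.
  weight 5: 4 codewords.
  weight 6: 2 codewords.
  weight 7: 3 codewords.
Minimum distance d = smallest w > 0 with A_w > 0 = 2.
Sanity: Σ A_w = 16 = 2^4 = 16 ✓.


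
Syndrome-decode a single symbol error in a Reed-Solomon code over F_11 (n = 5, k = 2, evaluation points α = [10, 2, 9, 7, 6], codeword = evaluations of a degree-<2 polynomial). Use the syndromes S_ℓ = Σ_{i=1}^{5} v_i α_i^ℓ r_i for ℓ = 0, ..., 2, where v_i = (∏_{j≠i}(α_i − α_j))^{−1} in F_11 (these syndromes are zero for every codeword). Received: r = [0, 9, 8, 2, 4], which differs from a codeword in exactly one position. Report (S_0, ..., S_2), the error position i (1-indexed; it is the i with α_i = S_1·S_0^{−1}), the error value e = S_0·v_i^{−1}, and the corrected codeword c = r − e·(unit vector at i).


S = (7, 9, 10), error at position 5, error magnitude e = 5, c = [0, 9, 8, 2, 10].

Step 1: column multipliers v_i = (∏_{j≠i}(α_i − α_j))^{−1} mod 11.
  i = 1 (α = 10): (10−2)(10−9)(10−7)(10−6) = 8·1·3·4 = 96 ≡ 8, so v_1 = 8^{−1} = 7 (mod 11).
  i = 2 (α = 2): (2−10)(2−9)(2−7)(2−6) = (−8)·(−7)·(−5)·(−4) = 1120 ≡ 9, so v_2 = 9^{−1} = 5 (mod 11).
  i = 3 (α = 9): (9−10)(9−2)(9−7)(9−6) = (−1)·7·2·3 = −42 ≡ 2, so v_3 = 2^{−1} = 6 (mod 11).
  i = 4 (α = 7): (7−10)(7−2)(7−9)(7−6) = (−3)·5·(−2)·1 = 30 ≡ 8, so v_4 = 8^{−1} = 7 (mod 11).
  i = 5 (α = 6): (6−10)(6−2)(6−9)(6−7) = (−4)·4·(−3)·(−1) = −48 ≡ 7, so v_5 = 7^{−1} = 8 (mod 11).
  v = [7, 5, 6, 7, 8].
Step 2: syndromes of r = [0, 9, 8, 2, 4] (all sums mod 11).
  S_0 = Σ v_i r_i = 7·0 + 5·9 + 6·8 + 7·2 + 8·4 = 139 ≡ 7.
  S_1 = Σ v_i α_i r_i = 7·10·0 + 5·2·9 + 6·9·8 + 7·7·2 + 8·6·4 = 812 ≡ 9.
  α_i^2 mod 11 = [1, 4, 4, 5, 3].
  S_2 = Σ v_i α_i^2 r_i = 7·1·0 + 5·4·9 + 6·4·8 + 7·5·2 + 8·3·4 = 538 ≡ 10.
  S = (7, 9, 10) ≠ 0, so r is not a codeword (an error is present).
Step 3: locate the error. For a single error e at position i, S_ℓ = v_i·e·α_i^ℓ, so α_err = S_1/S_0.
  S_0^{−1} = 7^{−1} = 8 (mod 11), so α_err = 9·8 = 72 ≡ 6 = α_5. Error position i = 5.
  Consistency check: S_2/S_1 = 10·5 = 50 ≡ 6 = α_err ✓ (single-error assumption holds).
Step 4: error magnitude e = S_0/v_5 = S_0·∏_{j≠5}(α_5 − α_j) = 7·7 = 49 ≡ 5 (mod 11).
Step 5: correct position 5: c_5 = r_5 − e = 4 − 5 ≡ 10 (mod 11). Hence c = [0, 9, 8, 2, 10].
  Check: interpolating c through the α_i gives m(x) = 3 + 3·x (degree < 2) with m(α_i) = c_i for every i, so c is indeed a codeword.


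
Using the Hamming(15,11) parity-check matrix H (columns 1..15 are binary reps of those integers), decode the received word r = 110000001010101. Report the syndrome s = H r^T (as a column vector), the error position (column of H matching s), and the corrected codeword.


s = (0, 0, 1, 1)^T, error position = 3, corrected codeword c = 111000001010101

Compute s = H r^T mod 2 one row at a time:
  s_1 = 0 + 1 + 0 + 1 + 0 + 1 + 0 + 1 = 4 ≡ 0 (mod 2).
  s_2 = 0 + 0 + 0 + 0 + 0 + 1 + 0 + 1 = 2 ≡ 0 (mod 2).
  s_3 = 1 + 0 + 0 + 0 + 0 + 1 + 0 + 1 = 3 ≡ 1 (mod 2).
  s_4 = 1 + 0 + 0 + 0 + 1 + 1 + 1 + 1 = 5 ≡ 1 (mod 2).
s = (0, 0, 1, 1)^T — this equals column 3 of H (binary 0011), so error is at position 3.
Correct: flip bit 3 of r = 110000001010101 to get c = 111000001010101.


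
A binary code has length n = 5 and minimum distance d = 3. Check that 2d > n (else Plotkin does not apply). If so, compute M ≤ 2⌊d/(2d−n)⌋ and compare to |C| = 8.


Plotkin bound M ≤ 6; given |C| = 8 > bound (violated).

Check applicability: 2d = 6, n = 5.
2d − n = 1 > 0, so Plotkin applies.
Compute d/(2d−n) = 3/1 ≈ 3.0000.
⌊d/(2d−n)⌋ = 3.
Plotkin bound: M ≤ 2·3 = 6.
Given |C| = 8, check: VIOLATED.
This |C| is above the Plotkin bound, so no binary code with n = 5, d = 3 and 8 codewords exists.


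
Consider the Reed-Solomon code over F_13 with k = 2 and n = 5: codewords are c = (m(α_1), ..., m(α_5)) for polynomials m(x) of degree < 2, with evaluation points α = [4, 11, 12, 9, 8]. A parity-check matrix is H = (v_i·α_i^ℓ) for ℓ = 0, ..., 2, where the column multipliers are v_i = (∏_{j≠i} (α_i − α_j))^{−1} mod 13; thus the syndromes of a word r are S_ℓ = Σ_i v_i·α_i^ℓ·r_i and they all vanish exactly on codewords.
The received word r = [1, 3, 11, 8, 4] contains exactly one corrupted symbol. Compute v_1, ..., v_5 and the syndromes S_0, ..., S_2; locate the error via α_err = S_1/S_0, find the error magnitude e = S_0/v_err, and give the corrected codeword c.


S = (6, 7, 6), error at position 3, error magnitude e = 4, c = [1, 3, 7, 8, 4].

Step 1: column multipliers v_i = (∏_{j≠i}(α_i − α_j))^{−1} mod 13.
  i = 1 (α = 4): (4−11)(4−12)(4−9)(4−8) = (−7)·(−8)·(−5)·(−4) = 1120 ≡ 2, so v_1 = 2^{−1} = 7 (mod 13).
  i = 2 (α = 11): (11−4)(11−12)(11−9)(11−8) = 7·(−1)·2·3 = −42 ≡ 10, so v_2 = 10^{−1} = 4 (mod 13).
  i = 3 (α = 12): (12−4)(12−11)(12−9)(12−8) = 8·1·3·4 = 96 ≡ 5, so v_3 = 5^{−1} = 8 (mod 13).
  i = 4 (α = 9): (9−4)(9−11)(9−12)(9−8) = 5·(−2)·(−3)·1 = 30 ≡ 4, so v_4 = 4^{−1} = 10 (mod 13).
  i = 5 (α = 8): (8−4)(8−11)(8−12)(8−9) = 4·(−3)·(−4)·(−1) = −48 ≡ 4, so v_5 = 4^{−1} = 10 (mod 13).
  v = [7, 4, 8, 10, 10].
Step 2: syndromes of r = [1, 3, 11, 8, 4] (all sums mod 13).
  S_0 = Σ v_i r_i = 7·1 + 4·3 + 8·11 + 10·8 + 10·4 = 227 ≡ 6.
  S_1 = Σ v_i α_i r_i = 7·4·1 + 4·11·3 + 8·12·11 + 10·9·8 + 10·8·4 = 2256 ≡ 7.
  α_i^2 mod 13 = [3, 4, 1, 3, 12].
  S_2 = Σ v_i α_i^2 r_i = 7·3·1 + 4·4·3 + 8·1·11 + 10·3·8 + 10·12·4 = 877 ≡ 6.
  S = (6, 7, 6) ≠ 0, so r is not a codeword (an error is present).
Step 3: locate the error. For a single error e at position i, S_ℓ = v_i·e·α_i^ℓ, so α_err = S_1/S_0.
  S_0^{−1} = 6^{−1} = 11 (mod 13), so α_err = 7·11 = 77 ≡ 12 = α_3. Error position i = 3.
  Consistency check: S_2/S_1 = 6·2 = 12 ≡ 12 = α_err ✓ (single-error assumption holds).
Step 4: error magnitude e = S_0/v_3 = S_0·∏_{j≠3}(α_3 − α_j) = 6·5 = 30 ≡ 4 (mod 13).
Step 5: correct position 3: c_3 = r_3 − e = 11 − 4 ≡ 7 (mod 13). Hence c = [1, 3, 7, 8, 4].
  Check: interpolating c through the α_i gives m(x) = 11 + 4·x (degree < 2) with m(α_i) = c_i for every i, so c is indeed a codeword.


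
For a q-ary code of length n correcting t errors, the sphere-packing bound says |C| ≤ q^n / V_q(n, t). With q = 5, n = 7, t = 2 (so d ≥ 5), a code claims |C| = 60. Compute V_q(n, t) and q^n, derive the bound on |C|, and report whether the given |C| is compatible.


V_q(n, t) = 365, q^n = 78125, Hamming bound = 214, |C| = 60 ≤ bound (satisfied).

Step 1: Compute V_q(n, t) = Σ_{j=0}^2 C(n, j) (q−1)^j.
  j = 0: C(7,0)·(4)^0 = 1·1 = 1.
  j = 1: C(7,1)·(4)^1 = 7·4 = 28.
  j = 2: C(7,2)·(4)^2 = 21·16 = 336.
  V_q(n, t) = 1 + 28 + 336 = 365.
Step 2: q^n = 5^7 = 78125.
Step 3: Hamming bound ⌊q^n / V_q(n,t)⌋ = ⌊78125/365⌋ = 214.
Step 4: Compare |C| = 60 to 214: satisfied.
The claimed |C| lies below the Hamming bound.


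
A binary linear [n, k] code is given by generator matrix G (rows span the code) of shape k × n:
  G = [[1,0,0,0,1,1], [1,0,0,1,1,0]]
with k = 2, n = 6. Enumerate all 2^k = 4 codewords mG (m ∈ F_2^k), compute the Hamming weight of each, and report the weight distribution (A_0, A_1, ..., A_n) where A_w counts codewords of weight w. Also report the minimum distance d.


Weight distribution: A_0 = 1, A_2 = 1, A_3 = 2. Minimum distance d = 2.

Enumerate all 2^2 = 4 messages m ∈ F_2^2.
For each, compute codeword c = mG in F_2^6, then tally its weight.
  m = 00 → c = 000000, weight = 0.
  m = 10 → c = 100011, weight = 3.
  m = 01 → c = 100110, weight = 3.
  m = 11 → c = 000101, weight = 2.
Tally weights:
  weight 0: 1 codewords.
  weight 2: 1 codewords.
  weight 3: 2 codewords.
Minimum distance d = smallest w > 0 with A_w > 0 = 2.
Sanity: Σ A_w = 4 = 2^2 = 4 ✓.


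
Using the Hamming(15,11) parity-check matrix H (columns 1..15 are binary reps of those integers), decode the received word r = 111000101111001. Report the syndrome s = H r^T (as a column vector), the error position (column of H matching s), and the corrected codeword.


s = (1, 1, 0, 0)^T, error position = 12, corrected codeword c = 111000101110001

Compute s = H r^T mod 2 one row at a time:
  s_1 = 0 + 1 + 1 + 1 + 1 + 0 + 0 + 1 = 5 ≡ 1 (mod 2).
  s_2 = 0 + 0 + 0 + 1 + 1 + 0 + 0 + 1 = 3 ≡ 1 (mod 2).
  s_3 = 1 + 1 + 0 + 1 + 1 + 1 + 0 + 1 = 6 ≡ 0 (mod 2).
  s_4 = 1 + 1 + 0 + 1 + 1 + 1 + 0 + 1 = 6 ≡ 0 (mod 2).
s = (1, 1, 0, 0)^T — this equals column 12 of H (binary 1100), so error is at position 12.
Correct: flip bit 12 of r = 111000101111001 to get c = 111000101110001.
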